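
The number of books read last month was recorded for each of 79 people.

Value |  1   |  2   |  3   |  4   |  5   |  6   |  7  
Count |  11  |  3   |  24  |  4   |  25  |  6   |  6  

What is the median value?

4

Cumulative frequencies: 11, 14, 38, 42, 67, 73, 79
n = 79, so the median is the value in position (n+1)/2 = 40.
Position 40 falls at value 4.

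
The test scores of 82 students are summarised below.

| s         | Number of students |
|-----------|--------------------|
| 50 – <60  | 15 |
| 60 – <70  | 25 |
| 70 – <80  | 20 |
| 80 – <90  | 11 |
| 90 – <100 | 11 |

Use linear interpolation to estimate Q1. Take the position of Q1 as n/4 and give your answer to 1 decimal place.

Cumulative frequencies: 15, 40, 60, 71, 82
n = 82; position = n/4 = 20.5.
This falls in the class 60 – <70: L = 60, F = 15, f = 25, h = 10.
Lower quartile ≈ 60 + ((20.5 − 15) / 25) × 10 = 62.2000

62.2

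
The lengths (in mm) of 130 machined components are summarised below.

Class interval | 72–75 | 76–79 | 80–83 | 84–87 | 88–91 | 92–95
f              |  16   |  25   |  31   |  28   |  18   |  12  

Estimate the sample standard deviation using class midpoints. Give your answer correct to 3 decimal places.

5.922

Midpoints: 73.5, 77.5, 81.5, 85.5, 89.5, 93.5
n = 130, Σfm = 10767, mean = 82.8231
Σfm² = 896280.5
Σf(m − x̄)² = Σfm² − (Σfm)²/n = 896280.5 − 10767²/130 = 4524.4308
Sample variance = 4524.4308 / 129 = 35.0731
Standard deviation = √35.0731 = 5.9223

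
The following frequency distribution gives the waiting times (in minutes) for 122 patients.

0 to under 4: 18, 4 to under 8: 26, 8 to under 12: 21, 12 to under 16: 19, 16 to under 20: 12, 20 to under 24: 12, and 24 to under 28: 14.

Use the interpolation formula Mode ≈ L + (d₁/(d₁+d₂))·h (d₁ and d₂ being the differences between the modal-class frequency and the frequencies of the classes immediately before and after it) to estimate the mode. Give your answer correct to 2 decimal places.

Modal class: 4 to under 8 (highest frequency 26).
d₁ = 26 − 18 = 8, d₂ = 26 − 21 = 5
Mode ≈ 4 + (8/(8+5)) × 4 = 4 + 2.4615 = 6.4615

6.46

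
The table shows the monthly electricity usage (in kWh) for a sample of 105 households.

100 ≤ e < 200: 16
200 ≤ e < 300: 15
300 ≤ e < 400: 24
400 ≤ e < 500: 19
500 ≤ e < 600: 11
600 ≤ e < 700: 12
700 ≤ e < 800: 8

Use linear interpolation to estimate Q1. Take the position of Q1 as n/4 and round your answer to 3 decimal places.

Cumulative frequencies: 16, 31, 55, 74, 85, 97, 105
n = 105; position = n/4 = 26.25.
This falls in the class 200 ≤ e < 300: L = 200, F = 16, f = 15, h = 100.
Lower quartile ≈ 200 + ((26.25 − 16) / 15) × 100 = 268.3333

268.333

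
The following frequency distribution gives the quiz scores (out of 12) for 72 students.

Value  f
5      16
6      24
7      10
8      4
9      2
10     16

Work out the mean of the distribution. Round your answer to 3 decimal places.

7.000

Values: 5, 6, 7, 8, 9, 10
Σfx = 16×5 + 24×6 + 10×7 + 4×8 + 2×9 + 16×10 = 504
n = Σf = 72
Mean = 504 / 72 = 7.0000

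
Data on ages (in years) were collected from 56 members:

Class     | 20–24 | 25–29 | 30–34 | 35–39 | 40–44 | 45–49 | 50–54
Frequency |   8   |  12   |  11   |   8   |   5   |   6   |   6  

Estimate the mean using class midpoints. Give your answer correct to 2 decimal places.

34.86

Midpoints: 22, 27, 32, 37, 42, 47, 52
Σfm = 8×22 + 12×27 + 11×32 + 8×37 + 5×42 + 6×47 + 6×52 = 1952
n = Σf = 56
Mean = 1952 / 56 = 34.8571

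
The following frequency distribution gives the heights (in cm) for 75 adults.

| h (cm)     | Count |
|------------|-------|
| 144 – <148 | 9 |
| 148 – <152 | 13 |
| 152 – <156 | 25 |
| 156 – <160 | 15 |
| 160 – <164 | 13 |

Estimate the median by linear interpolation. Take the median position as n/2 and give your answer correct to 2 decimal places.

154.48

Cumulative frequencies: 9, 22, 47, 62, 75
n = 75; position = n/2 = 37.5.
This falls in the class 152 – <156: L = 152, F = 22, f = 25, h = 4.
Median ≈ 152 + ((37.5 − 22) / 25) × 4 = 154.4800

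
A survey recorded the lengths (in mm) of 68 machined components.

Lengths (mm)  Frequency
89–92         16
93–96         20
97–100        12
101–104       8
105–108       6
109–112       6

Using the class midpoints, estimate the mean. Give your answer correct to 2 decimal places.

Midpoints: 90.5, 94.5, 98.5, 102.5, 106.5, 110.5
Σfm = 16×90.5 + 20×94.5 + 12×98.5 + 8×102.5 + 6×106.5 + 6×110.5 = 6642
n = Σf = 68
Mean = 6642 / 68 = 97.6765

97.68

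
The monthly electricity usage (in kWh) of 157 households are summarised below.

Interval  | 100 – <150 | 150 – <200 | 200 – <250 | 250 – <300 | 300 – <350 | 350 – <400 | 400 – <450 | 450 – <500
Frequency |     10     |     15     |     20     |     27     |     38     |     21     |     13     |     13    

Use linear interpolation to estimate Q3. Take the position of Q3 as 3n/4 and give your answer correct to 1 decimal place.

Cumulative frequencies: 10, 25, 45, 72, 110, 131, 144, 157
n = 157; position = 3n/4 = 117.75.
This falls in the class 350 – <400: L = 350, F = 110, f = 21, h = 50.
Upper quartile ≈ 350 + ((117.75 − 110) / 21) × 50 = 368.4524

368.5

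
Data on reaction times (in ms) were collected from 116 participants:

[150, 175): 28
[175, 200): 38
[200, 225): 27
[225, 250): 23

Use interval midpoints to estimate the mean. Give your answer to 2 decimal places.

197.20

Midpoints: 162.5, 187.5, 212.5, 237.5
Σfm = 28×162.5 + 38×187.5 + 27×212.5 + 23×237.5 = 22875
n = Σf = 116
Mean = 22875 / 116 = 197.1983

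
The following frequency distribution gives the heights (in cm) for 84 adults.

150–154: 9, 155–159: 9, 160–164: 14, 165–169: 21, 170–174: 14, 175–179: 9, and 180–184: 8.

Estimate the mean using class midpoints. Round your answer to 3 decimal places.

Midpoints: 152, 157, 162, 167, 172, 177, 182
Σfm = 9×152 + 9×157 + 14×162 + 21×167 + 14×172 + 9×177 + 8×182 = 14013
n = Σf = 84
Mean = 14013 / 84 = 166.8214

166.821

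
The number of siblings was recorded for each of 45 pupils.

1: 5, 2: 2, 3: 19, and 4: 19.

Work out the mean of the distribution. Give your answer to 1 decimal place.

Values: 1, 2, 3, 4
Σfx = 5×1 + 2×2 + 19×3 + 19×4 = 142
n = Σf = 45
Mean = 142 / 45 = 3.1556

3.2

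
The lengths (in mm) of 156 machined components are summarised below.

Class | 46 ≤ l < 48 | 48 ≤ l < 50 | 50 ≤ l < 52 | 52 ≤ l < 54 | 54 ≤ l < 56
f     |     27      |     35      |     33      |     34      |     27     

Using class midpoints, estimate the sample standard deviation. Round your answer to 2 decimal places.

2.71

Midpoints: 47, 49, 51, 53, 55
n = 156, Σfm = 7954, mean = 50.9872
Σfm² = 406692
Σf(m − x̄)² = Σfm² − (Σfm)²/n = 406692 − 7954²/156 = 1139.9744
Sample variance = 1139.9744 / 155 = 7.3547
Standard deviation = √7.3547 = 2.7120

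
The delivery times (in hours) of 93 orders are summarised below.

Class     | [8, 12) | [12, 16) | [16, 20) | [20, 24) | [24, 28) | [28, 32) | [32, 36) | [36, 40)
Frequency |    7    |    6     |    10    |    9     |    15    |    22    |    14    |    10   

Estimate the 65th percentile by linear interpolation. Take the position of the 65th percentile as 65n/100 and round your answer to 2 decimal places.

Cumulative frequencies: 7, 13, 23, 32, 47, 69, 83, 93
n = 93; position = 65n/100 = 60.45.
This falls in the class [28, 32): L = 28, F = 47, f = 22, h = 4.
65th percentile ≈ 28 + ((60.45 − 47) / 22) × 4 = 30.4455

30.45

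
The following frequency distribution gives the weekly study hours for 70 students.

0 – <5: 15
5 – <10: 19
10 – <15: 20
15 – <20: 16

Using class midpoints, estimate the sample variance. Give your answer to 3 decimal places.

28.784

Midpoints: 2.5, 7.5, 12.5, 17.5
n = 70, Σfm = 710, mean = 10.1429
Σfm² = 9187.5
Σf(m − x̄)² = Σfm² − (Σfm)²/n = 9187.5 − 710²/70 = 1986.0714
Sample variance = 1986.0714 / 69 = 28.7836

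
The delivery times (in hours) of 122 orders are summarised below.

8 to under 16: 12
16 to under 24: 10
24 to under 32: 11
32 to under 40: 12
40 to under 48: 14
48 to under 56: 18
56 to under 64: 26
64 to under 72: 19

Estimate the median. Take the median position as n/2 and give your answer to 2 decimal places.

Cumulative frequencies: 12, 22, 33, 45, 59, 77, 103, 122
n = 122; position = n/2 = 61.
This falls in the class 48 to under 56: L = 48, F = 59, f = 18, h = 8.
Median ≈ 48 + ((61 − 59) / 18) × 8 = 48.8889

48.89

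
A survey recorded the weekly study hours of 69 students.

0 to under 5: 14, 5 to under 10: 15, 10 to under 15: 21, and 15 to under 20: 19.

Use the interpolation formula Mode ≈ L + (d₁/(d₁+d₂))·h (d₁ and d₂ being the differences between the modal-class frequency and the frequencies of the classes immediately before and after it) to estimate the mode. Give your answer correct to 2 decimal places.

Modal class: 10 to under 15 (highest frequency 21).
d₁ = 21 − 15 = 6, d₂ = 21 − 19 = 2
Mode ≈ 10 + (6/(6+2)) × 5 = 10 + 3.7500 = 13.7500

13.75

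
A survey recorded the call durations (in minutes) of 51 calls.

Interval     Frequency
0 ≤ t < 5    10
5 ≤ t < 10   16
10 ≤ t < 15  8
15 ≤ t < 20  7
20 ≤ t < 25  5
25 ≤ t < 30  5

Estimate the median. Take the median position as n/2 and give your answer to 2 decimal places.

Cumulative frequencies: 10, 26, 34, 41, 46, 51
n = 51; position = n/2 = 25.5.
This falls in the class 5 ≤ t < 10: L = 5, F = 10, f = 16, h = 5.
Median ≈ 5 + ((25.5 − 10) / 16) × 5 = 9.8438

9.84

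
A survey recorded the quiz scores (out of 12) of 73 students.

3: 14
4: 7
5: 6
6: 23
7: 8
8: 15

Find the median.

Cumulative frequencies: 14, 21, 27, 50, 58, 73
n = 73, so the median is the value in position (n+1)/2 = 37.
Position 37 falls at value 6.

6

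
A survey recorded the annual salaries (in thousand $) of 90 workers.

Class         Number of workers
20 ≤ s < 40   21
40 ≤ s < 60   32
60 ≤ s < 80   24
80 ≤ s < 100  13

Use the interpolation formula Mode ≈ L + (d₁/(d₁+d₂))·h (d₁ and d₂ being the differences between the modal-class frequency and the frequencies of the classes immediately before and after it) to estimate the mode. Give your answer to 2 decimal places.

51.58

Modal class: 40 ≤ s < 60 (highest frequency 32).
d₁ = 32 − 21 = 11, d₂ = 32 − 24 = 8
Mode ≈ 40 + (11/(11+8)) × 20 = 40 + 11.5789 = 51.5789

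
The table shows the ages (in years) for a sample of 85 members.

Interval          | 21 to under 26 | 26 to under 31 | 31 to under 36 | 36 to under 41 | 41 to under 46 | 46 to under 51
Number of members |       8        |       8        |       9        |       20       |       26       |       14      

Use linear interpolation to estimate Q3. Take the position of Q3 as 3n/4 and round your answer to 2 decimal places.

44.61

Cumulative frequencies: 8, 16, 25, 45, 71, 85
n = 85; position = 3n/4 = 63.75.
This falls in the class 41 to under 46: L = 41, F = 45, f = 26, h = 5.
Upper quartile ≈ 41 + ((63.75 − 45) / 26) × 5 = 44.6058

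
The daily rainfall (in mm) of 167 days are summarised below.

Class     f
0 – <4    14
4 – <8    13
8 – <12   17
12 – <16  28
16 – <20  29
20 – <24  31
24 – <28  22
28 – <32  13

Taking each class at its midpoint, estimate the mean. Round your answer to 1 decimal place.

17.0

Midpoints: 2, 6, 10, 14, 18, 22, 26, 30
Σfm = 14×2 + 13×6 + 17×10 + 28×14 + 29×18 + 31×22 + 22×26 + 13×30 = 2834
n = Σf = 167
Mean = 2834 / 167 = 16.9701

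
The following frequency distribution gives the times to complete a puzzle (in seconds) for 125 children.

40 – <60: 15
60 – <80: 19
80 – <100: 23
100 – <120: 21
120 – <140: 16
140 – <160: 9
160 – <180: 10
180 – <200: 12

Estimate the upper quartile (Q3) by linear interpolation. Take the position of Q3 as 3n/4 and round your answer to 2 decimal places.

139.69

Cumulative frequencies: 15, 34, 57, 78, 94, 103, 113, 125
n = 125; position = 3n/4 = 93.75.
This falls in the class 120 – <140: L = 120, F = 78, f = 16, h = 20.
Upper quartile ≈ 120 + ((93.75 − 78) / 16) × 20 = 139.6875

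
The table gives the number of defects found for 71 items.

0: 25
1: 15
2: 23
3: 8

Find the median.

1

Cumulative frequencies: 25, 40, 63, 71
n = 71, so the median is the value in position (n+1)/2 = 36.
Position 36 falls at value 1.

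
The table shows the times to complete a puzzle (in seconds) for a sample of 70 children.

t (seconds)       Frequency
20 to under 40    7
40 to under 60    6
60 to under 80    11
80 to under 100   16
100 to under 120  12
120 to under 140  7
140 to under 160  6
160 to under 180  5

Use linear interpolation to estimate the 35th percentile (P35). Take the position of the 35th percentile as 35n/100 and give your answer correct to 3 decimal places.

80.625

Cumulative frequencies: 7, 13, 24, 40, 52, 59, 65, 70
n = 70; position = 35n/100 = 24.5.
This falls in the class 80 to under 100: L = 80, F = 24, f = 16, h = 20.
35th percentile ≈ 80 + ((24.5 − 24) / 16) × 20 = 80.6250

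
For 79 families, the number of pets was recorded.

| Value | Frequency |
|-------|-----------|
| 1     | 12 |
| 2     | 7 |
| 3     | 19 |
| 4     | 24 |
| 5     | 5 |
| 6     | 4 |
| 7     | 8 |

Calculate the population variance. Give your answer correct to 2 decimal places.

Values: 1, 2, 3, 4, 5, 6, 7
n = 79, Σfx = 284, mean = 3.5949
Σfx² = 1256
Σf(x − x̄)² = Σfx² − (Σfx)²/n = 1256 − 284²/79 = 235.0380
Population variance = 235.0380 / 79 = 2.9752

2.98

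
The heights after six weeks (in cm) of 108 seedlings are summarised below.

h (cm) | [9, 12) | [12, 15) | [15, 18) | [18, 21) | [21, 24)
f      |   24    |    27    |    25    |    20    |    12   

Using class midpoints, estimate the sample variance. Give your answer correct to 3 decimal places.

Midpoints: 10.5, 13.5, 16.5, 19.5, 22.5
n = 108, Σfm = 1689, mean = 15.6389
Σfm² = 28053
Σf(m − x̄)² = Σfm² − (Σfm)²/n = 28053 − 1689²/108 = 1638.9167
Sample variance = 1638.9167 / 107 = 15.3170

15.317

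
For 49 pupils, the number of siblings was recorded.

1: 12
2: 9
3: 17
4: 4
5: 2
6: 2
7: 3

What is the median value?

Cumulative frequencies: 12, 21, 38, 42, 44, 46, 49
n = 49, so the median is the value in position (n+1)/2 = 25.
Position 25 falls at value 3.

3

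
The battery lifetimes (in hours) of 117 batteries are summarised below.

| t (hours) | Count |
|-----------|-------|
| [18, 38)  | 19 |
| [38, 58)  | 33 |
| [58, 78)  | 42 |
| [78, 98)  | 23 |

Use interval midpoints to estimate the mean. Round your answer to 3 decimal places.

Midpoints: 28, 48, 68, 88
Σfm = 19×28 + 33×48 + 42×68 + 23×88 = 6996
n = Σf = 117
Mean = 6996 / 117 = 59.7949

59.795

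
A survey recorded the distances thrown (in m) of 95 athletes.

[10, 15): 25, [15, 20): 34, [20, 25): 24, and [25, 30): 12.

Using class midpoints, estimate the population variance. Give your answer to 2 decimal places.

Midpoints: 12.5, 17.5, 22.5, 27.5
n = 95, Σfm = 1777.5, mean = 18.7105
Σfm² = 35543.75
Σf(m − x̄)² = Σfm² − (Σfm)²/n = 35543.75 − 1777.5²/95 = 2285.7895
Population variance = 2285.7895 / 95 = 24.0609

24.06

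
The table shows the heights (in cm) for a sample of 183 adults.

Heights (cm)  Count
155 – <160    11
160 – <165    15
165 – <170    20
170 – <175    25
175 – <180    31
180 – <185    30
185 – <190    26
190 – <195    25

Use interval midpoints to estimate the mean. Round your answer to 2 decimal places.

Midpoints: 157.5, 162.5, 167.5, 172.5, 177.5, 182.5, 187.5, 192.5
Σfm = 11×157.5 + 15×162.5 + 20×167.5 + 25×172.5 + 31×177.5 + 30×182.5 + 26×187.5 + 25×192.5 = 32497.5
n = Σf = 183
Mean = 32497.5 / 183 = 177.5820

177.58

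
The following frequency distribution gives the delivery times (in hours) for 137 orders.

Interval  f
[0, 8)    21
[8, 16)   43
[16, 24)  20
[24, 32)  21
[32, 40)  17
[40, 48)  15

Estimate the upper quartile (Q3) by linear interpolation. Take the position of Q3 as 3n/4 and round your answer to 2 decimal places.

Cumulative frequencies: 21, 64, 84, 105, 122, 137
n = 137; position = 3n/4 = 102.75.
This falls in the class [24, 32): L = 24, F = 84, f = 21, h = 8.
Upper quartile ≈ 24 + ((102.75 − 84) / 21) × 8 = 31.1429

31.14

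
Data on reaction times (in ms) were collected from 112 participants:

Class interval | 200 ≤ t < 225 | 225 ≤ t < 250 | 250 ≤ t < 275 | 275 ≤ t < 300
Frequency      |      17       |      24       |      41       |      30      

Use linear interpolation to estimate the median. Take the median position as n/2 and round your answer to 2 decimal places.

259.15

Cumulative frequencies: 17, 41, 82, 112
n = 112; position = n/2 = 56.
This falls in the class 250 ≤ t < 275: L = 250, F = 41, f = 41, h = 25.
Median ≈ 250 + ((56 − 41) / 41) × 25 = 259.1463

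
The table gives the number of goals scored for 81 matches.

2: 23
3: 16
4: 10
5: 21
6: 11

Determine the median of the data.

4

Cumulative frequencies: 23, 39, 49, 70, 81
n = 81, so the median is the value in position (n+1)/2 = 41.
Position 41 falls at value 4.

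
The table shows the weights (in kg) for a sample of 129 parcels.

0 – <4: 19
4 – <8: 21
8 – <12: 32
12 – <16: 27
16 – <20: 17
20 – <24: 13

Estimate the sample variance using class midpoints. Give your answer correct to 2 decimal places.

Midpoints: 2, 6, 10, 14, 18, 22
n = 129, Σfm = 1454, mean = 11.2713
Σfm² = 21124
Σf(m − x̄)² = Σfm² − (Σfm)²/n = 21124 − 1454²/129 = 4735.5039
Sample variance = 4735.5039 / 128 = 36.9961

37.00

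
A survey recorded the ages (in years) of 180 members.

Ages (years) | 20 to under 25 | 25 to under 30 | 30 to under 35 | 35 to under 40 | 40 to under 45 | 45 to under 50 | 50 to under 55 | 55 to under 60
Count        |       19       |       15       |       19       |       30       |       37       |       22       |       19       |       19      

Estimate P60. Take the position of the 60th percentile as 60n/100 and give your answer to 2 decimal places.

Cumulative frequencies: 19, 34, 53, 83, 120, 142, 161, 180
n = 180; position = 60n/100 = 108.
This falls in the class 40 to under 45: L = 40, F = 83, f = 37, h = 5.
60th percentile ≈ 40 + ((108 − 83) / 37) × 5 = 43.3784

43.38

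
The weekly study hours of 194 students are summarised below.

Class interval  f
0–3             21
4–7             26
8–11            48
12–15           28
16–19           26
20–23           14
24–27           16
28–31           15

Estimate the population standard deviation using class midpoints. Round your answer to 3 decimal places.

8.158

Midpoints: 1.5, 5.5, 9.5, 13.5, 17.5, 21.5, 25.5, 29.5
n = 194, Σfm = 2615, mean = 13.4794
Σfm² = 48160.5
Σf(m − x̄)² = Σfm² − (Σfm)²/n = 48160.5 − 2615²/194 = 12911.9175
Population variance = 12911.9175 / 194 = 66.5563
Standard deviation = √66.5563 = 8.1582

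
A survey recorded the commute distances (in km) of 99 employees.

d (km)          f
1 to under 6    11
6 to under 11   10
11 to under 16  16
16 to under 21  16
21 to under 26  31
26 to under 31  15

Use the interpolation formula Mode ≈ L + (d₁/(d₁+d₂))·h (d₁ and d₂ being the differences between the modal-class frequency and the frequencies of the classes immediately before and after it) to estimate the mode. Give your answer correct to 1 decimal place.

Modal class: 21 to under 26 (highest frequency 31).
d₁ = 31 − 16 = 15, d₂ = 31 − 15 = 16
Mode ≈ 21 + (15/(15+16)) × 5 = 21 + 2.4194 = 23.4194

23.4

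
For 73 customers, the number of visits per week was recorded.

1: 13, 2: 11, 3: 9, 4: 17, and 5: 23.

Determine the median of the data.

Cumulative frequencies: 13, 24, 33, 50, 73
n = 73, so the median is the value in position (n+1)/2 = 37.
Position 37 falls at value 4.

4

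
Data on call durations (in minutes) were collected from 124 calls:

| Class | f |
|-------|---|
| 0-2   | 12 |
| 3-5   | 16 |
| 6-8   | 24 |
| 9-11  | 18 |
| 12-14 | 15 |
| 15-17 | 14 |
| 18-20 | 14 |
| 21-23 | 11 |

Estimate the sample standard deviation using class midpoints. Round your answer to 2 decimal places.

6.39

Midpoints: 1, 4, 7, 10, 13, 16, 19, 22
n = 124, Σfm = 1351, mean = 10.8952
Σfm² = 19741
Σf(m − x̄)² = Σfm² − (Σfm)²/n = 19741 − 1351²/124 = 5021.6371
Sample variance = 5021.6371 / 123 = 40.8263
Standard deviation = √40.8263 = 6.3895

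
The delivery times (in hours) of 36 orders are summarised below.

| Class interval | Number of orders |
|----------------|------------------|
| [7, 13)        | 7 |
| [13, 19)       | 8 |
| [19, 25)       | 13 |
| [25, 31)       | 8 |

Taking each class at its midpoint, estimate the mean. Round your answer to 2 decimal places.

19.67

Midpoints: 10, 16, 22, 28
Σfm = 7×10 + 8×16 + 13×22 + 8×28 = 708
n = Σf = 36
Mean = 708 / 36 = 19.6667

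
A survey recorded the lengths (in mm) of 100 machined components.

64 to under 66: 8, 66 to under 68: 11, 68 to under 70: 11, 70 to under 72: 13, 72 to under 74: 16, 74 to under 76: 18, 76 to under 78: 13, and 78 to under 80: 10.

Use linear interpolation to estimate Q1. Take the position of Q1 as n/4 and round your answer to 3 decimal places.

Cumulative frequencies: 8, 19, 30, 43, 59, 77, 90, 100
n = 100; position = n/4 = 25.
This falls in the class 68 to under 70: L = 68, F = 19, f = 11, h = 2.
Lower quartile ≈ 68 + ((25 − 19) / 11) × 2 = 69.0909

69.091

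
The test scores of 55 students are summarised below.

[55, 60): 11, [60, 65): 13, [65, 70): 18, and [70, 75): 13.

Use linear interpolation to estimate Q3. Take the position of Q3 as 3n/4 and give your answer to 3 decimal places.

Cumulative frequencies: 11, 24, 42, 55
n = 55; position = 3n/4 = 41.25.
This falls in the class [65, 70): L = 65, F = 24, f = 18, h = 5.
Upper quartile ≈ 65 + ((41.25 − 24) / 18) × 5 = 69.7917

69.792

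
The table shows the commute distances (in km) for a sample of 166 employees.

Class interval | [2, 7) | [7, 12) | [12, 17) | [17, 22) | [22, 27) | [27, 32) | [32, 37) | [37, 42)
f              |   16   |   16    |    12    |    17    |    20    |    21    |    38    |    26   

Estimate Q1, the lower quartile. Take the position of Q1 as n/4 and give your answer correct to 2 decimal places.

Cumulative frequencies: 16, 32, 44, 61, 81, 102, 140, 166
n = 166; position = n/4 = 41.5.
This falls in the class [12, 17): L = 12, F = 32, f = 12, h = 5.
Lower quartile ≈ 12 + ((41.5 − 32) / 12) × 5 = 15.9583

15.96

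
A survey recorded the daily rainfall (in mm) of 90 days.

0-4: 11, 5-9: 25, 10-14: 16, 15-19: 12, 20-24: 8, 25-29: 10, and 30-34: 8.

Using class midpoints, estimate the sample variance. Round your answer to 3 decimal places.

87.207

Midpoints: 2, 7, 12, 17, 22, 27, 32
n = 90, Σfm = 1295, mean = 14.3889
Σfm² = 26395
Σf(m − x̄)² = Σfm² − (Σfm)²/n = 26395 − 1295²/90 = 7761.3889
Sample variance = 7761.3889 / 89 = 87.2066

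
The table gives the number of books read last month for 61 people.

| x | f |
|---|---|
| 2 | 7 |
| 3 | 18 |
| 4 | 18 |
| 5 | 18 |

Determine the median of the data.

4

Cumulative frequencies: 7, 25, 43, 61
n = 61, so the median is the value in position (n+1)/2 = 31.
Position 31 falls at value 4.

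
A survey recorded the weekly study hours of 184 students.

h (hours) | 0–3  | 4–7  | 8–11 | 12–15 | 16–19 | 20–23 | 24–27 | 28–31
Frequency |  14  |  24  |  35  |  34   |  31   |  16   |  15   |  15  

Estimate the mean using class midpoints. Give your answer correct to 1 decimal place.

14.4

Midpoints: 1.5, 5.5, 9.5, 13.5, 17.5, 21.5, 25.5, 29.5
Σfm = 14×1.5 + 24×5.5 + 35×9.5 + 34×13.5 + 31×17.5 + 16×21.5 + 15×25.5 + 15×29.5 = 2656
n = Σf = 184
Mean = 2656 / 184 = 14.4348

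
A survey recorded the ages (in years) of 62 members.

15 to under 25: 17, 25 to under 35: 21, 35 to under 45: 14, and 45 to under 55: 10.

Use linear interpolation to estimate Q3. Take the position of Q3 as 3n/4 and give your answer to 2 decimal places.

Cumulative frequencies: 17, 38, 52, 62
n = 62; position = 3n/4 = 46.5.
This falls in the class 35 to under 45: L = 35, F = 38, f = 14, h = 10.
Upper quartile ≈ 35 + ((46.5 − 38) / 14) × 10 = 41.0714

41.07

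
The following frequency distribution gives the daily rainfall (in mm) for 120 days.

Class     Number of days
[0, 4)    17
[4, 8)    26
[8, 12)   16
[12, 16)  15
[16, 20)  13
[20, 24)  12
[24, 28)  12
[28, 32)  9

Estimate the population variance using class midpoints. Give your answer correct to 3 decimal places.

Midpoints: 2, 6, 10, 14, 18, 22, 26, 30
n = 120, Σfm = 1640, mean = 13.6667
Σfm² = 31776
Σf(m − x̄)² = Σfm² − (Σfm)²/n = 31776 − 1640²/120 = 9362.6667
Population variance = 9362.6667 / 120 = 78.0222

78.022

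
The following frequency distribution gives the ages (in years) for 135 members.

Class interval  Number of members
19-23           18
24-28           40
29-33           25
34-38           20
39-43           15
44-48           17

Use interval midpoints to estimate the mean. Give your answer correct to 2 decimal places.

31.93

Midpoints: 21, 26, 31, 36, 41, 46
Σfm = 18×21 + 40×26 + 25×31 + 20×36 + 15×41 + 17×46 = 4310
n = Σf = 135
Mean = 4310 / 135 = 31.9259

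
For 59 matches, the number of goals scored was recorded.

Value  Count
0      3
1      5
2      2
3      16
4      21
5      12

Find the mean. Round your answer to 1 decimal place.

3.4

Values: 0, 1, 2, 3, 4, 5
Σfx = 3×0 + 5×1 + 2×2 + 16×3 + 21×4 + 12×5 = 201
n = Σf = 59
Mean = 201 / 59 = 3.4068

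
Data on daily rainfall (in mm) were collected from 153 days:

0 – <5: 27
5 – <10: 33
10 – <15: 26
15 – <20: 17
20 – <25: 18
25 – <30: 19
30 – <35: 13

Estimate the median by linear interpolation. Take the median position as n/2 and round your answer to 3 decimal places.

13.173

Cumulative frequencies: 27, 60, 86, 103, 121, 140, 153
n = 153; position = n/2 = 76.5.
This falls in the class 10 – <15: L = 10, F = 60, f = 26, h = 5.
Median ≈ 10 + ((76.5 − 60) / 26) × 5 = 13.1731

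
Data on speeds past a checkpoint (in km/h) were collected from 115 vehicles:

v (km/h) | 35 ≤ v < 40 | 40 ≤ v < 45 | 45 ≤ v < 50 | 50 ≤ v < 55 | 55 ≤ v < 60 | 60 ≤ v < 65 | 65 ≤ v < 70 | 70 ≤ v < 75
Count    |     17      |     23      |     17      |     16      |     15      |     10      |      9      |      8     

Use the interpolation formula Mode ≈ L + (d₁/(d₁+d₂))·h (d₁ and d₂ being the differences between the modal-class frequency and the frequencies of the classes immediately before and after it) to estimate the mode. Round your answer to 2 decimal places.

42.50

Modal class: 40 ≤ v < 45 (highest frequency 23).
d₁ = 23 − 17 = 6, d₂ = 23 − 17 = 6
Mode ≈ 40 + (6/(6+6)) × 5 = 40 + 2.5000 = 42.5000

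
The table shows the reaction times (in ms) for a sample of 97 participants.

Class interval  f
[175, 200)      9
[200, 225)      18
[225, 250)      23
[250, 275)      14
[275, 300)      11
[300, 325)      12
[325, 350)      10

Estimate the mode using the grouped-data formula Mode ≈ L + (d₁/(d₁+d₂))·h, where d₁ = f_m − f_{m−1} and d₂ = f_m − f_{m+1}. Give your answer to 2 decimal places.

233.93

Modal class: [225, 250) (highest frequency 23).
d₁ = 23 − 18 = 5, d₂ = 23 − 14 = 9
Mode ≈ 225 + (5/(5+9)) × 25 = 225 + 8.9286 = 233.9286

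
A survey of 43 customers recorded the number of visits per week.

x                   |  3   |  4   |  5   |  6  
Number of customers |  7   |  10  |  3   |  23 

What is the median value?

Cumulative frequencies: 7, 17, 20, 43
n = 43, so the median is the value in position (n+1)/2 = 22.
Position 22 falls at value 6.

6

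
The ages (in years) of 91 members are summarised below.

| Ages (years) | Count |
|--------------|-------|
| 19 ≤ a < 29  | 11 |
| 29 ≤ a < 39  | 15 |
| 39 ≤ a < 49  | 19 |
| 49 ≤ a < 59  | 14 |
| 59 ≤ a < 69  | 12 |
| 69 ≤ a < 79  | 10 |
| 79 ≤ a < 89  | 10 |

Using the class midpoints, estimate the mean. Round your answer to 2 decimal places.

Midpoints: 24, 34, 44, 54, 64, 74, 84
Σfm = 11×24 + 15×34 + 19×44 + 14×54 + 12×64 + 10×74 + 10×84 = 4714
n = Σf = 91
Mean = 4714 / 91 = 51.8022

51.80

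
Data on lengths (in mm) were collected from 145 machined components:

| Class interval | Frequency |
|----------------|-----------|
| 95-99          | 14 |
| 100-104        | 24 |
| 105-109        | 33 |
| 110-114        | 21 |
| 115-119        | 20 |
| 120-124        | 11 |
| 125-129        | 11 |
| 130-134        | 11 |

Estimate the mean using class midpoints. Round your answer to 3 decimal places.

111.862

Midpoints: 97, 102, 107, 112, 117, 122, 127, 132
Σfm = 14×97 + 24×102 + 33×107 + 21×112 + 20×117 + 11×122 + 11×127 + 11×132 = 16220
n = Σf = 145
Mean = 16220 / 145 = 111.8621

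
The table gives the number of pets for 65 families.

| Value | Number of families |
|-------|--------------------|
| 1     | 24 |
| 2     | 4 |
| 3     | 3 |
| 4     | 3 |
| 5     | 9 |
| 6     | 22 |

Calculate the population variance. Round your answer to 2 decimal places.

Values: 1, 2, 3, 4, 5, 6
n = 65, Σfx = 230, mean = 3.5385
Σfx² = 1132
Σf(x − x̄)² = Σfx² − (Σfx)²/n = 1132 − 230²/65 = 318.1538
Population variance = 318.1538 / 65 = 4.8947

4.89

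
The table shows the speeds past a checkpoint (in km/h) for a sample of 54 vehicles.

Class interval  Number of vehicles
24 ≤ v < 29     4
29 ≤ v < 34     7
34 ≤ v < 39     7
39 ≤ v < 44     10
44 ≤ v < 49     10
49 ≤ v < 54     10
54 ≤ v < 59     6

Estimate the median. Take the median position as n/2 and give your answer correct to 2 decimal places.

Cumulative frequencies: 4, 11, 18, 28, 38, 48, 54
n = 54; position = n/2 = 27.
This falls in the class 39 ≤ v < 44: L = 39, F = 18, f = 10, h = 5.
Median ≈ 39 + ((27 − 18) / 10) × 5 = 43.5000

43.50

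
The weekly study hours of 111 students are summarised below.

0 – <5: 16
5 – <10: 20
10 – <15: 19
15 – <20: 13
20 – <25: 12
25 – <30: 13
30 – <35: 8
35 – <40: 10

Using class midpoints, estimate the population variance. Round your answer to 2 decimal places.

Midpoints: 2.5, 7.5, 12.5, 17.5, 22.5, 27.5, 32.5, 37.5
n = 111, Σfm = 1917.5, mean = 17.2748
Σfm² = 46593.75
Σf(m − x̄)² = Σfm² − (Σfm)²/n = 46593.75 − 1917.5²/111 = 13469.3694
Population variance = 13469.3694 / 111 = 121.3457

121.35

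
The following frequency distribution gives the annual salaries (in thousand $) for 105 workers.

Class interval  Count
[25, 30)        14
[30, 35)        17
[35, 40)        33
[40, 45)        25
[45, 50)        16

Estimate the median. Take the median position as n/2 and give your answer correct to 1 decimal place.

38.3

Cumulative frequencies: 14, 31, 64, 89, 105
n = 105; position = n/2 = 52.5.
This falls in the class [35, 40): L = 35, F = 31, f = 33, h = 5.
Median ≈ 35 + ((52.5 − 31) / 33) × 5 = 38.2576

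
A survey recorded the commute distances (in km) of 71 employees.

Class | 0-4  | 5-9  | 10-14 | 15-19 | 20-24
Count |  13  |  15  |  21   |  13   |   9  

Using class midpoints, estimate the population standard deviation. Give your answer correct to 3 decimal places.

Midpoints: 2, 7, 12, 17, 22
n = 71, Σfm = 802, mean = 11.2958
Σfm² = 11924
Σf(m − x̄)² = Σfm² − (Σfm)²/n = 11924 − 802²/71 = 2864.7887
Population variance = 2864.7887 / 71 = 40.3491
Standard deviation = √40.3491 = 6.3521

6.352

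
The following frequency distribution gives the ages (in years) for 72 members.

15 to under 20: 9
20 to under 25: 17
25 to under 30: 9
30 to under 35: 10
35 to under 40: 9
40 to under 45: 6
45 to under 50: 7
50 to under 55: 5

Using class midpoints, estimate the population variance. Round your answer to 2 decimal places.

115.66

Midpoints: 17.5, 22.5, 27.5, 32.5, 37.5, 42.5, 47.5, 52.5
n = 72, Σfm = 2300, mean = 31.9444
Σfm² = 81800
Σf(m − x̄)² = Σfm² − (Σfm)²/n = 81800 − 2300²/72 = 8327.7778
Population variance = 8327.7778 / 72 = 115.6636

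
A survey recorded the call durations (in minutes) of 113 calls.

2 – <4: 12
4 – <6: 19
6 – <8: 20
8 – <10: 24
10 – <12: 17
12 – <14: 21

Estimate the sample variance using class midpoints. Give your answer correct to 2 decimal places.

Midpoints: 3, 5, 7, 9, 11, 13
n = 113, Σfm = 947, mean = 8.3805
Σfm² = 9113
Σf(m − x̄)² = Σfm² − (Σfm)²/n = 9113 − 947²/113 = 1176.6372
Sample variance = 1176.6372 / 112 = 10.5057

10.51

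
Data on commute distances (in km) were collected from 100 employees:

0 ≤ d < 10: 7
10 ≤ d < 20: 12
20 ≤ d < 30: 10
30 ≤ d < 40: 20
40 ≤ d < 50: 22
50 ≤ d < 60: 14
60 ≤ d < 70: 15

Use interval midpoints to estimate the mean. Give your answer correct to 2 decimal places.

39.00

Midpoints: 5, 15, 25, 35, 45, 55, 65
Σfm = 7×5 + 12×15 + 10×25 + 20×35 + 22×45 + 14×55 + 15×65 = 3900
n = Σf = 100
Mean = 3900 / 100 = 39.0000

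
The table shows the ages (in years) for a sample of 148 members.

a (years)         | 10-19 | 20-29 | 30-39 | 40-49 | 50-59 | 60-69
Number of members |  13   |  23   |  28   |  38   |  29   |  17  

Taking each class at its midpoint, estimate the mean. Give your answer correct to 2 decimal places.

Midpoints: 14.5, 24.5, 34.5, 44.5, 54.5, 64.5
Σfm = 13×14.5 + 23×24.5 + 28×34.5 + 38×44.5 + 29×54.5 + 17×64.5 = 6086
n = Σf = 148
Mean = 6086 / 148 = 41.1216

41.12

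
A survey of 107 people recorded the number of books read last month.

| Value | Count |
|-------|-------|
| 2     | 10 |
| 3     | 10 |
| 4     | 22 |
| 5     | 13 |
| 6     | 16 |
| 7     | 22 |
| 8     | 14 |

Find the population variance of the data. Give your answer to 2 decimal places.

Values: 2, 3, 4, 5, 6, 7, 8
n = 107, Σfx = 565, mean = 5.2804
Σfx² = 3357
Σf(x − x̄)² = Σfx² − (Σfx)²/n = 3357 − 565²/107 = 373.5888
Population variance = 373.5888 / 107 = 3.4915

3.49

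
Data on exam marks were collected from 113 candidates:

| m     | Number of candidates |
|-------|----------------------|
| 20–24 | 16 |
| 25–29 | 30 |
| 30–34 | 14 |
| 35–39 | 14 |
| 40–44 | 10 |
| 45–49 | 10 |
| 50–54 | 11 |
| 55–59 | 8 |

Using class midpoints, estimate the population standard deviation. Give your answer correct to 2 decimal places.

Midpoints: 22, 27, 32, 37, 42, 47, 52, 57
n = 113, Σfm = 4046, mean = 35.8053
Σfm² = 158582
Σf(m − x̄)² = Σfm² − (Σfm)²/n = 158582 − 4046²/113 = 13713.7168
Population variance = 13713.7168 / 113 = 121.3603
Standard deviation = √121.3603 = 11.0164

11.02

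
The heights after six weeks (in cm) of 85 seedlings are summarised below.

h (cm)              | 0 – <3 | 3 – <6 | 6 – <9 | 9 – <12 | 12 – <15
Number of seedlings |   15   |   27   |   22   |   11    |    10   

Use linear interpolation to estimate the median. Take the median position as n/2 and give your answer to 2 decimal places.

Cumulative frequencies: 15, 42, 64, 75, 85
n = 85; position = n/2 = 42.5.
This falls in the class 6 – <9: L = 6, F = 42, f = 22, h = 3.
Median ≈ 6 + ((42.5 − 42) / 22) × 3 = 6.0682

6.07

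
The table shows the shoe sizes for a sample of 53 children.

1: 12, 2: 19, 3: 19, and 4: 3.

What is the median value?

2

Cumulative frequencies: 12, 31, 50, 53
n = 53, so the median is the value in position (n+1)/2 = 27.
Position 27 falls at value 2.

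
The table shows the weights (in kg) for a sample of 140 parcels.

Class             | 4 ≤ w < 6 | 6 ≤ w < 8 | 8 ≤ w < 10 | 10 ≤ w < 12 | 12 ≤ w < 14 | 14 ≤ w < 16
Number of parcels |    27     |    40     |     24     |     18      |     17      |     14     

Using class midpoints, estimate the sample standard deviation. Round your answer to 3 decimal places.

3.219

Midpoints: 5, 7, 9, 11, 13, 15
n = 140, Σfm = 1260, mean = 9.0000
Σfm² = 12780
Σf(m − x̄)² = Σfm² − (Σfm)²/n = 12780 − 1260²/140 = 1440.0000
Sample variance = 1440.0000 / 139 = 10.3597
Standard deviation = √10.3597 = 3.2187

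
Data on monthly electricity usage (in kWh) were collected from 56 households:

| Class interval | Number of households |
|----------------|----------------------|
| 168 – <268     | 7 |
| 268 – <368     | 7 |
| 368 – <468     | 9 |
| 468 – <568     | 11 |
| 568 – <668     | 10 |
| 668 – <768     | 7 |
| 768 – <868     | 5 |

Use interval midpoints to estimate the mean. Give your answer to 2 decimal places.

Midpoints: 218, 318, 418, 518, 618, 718, 818
Σfm = 7×218 + 7×318 + 9×418 + 11×518 + 10×618 + 7×718 + 5×818 = 28508
n = Σf = 56
Mean = 28508 / 56 = 509.0714

509.07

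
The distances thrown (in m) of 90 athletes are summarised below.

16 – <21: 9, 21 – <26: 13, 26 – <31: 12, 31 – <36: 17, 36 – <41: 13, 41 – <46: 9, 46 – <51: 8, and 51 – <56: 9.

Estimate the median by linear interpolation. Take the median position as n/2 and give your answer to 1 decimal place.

34.2

Cumulative frequencies: 9, 22, 34, 51, 64, 73, 81, 90
n = 90; position = n/2 = 45.
This falls in the class 31 – <36: L = 31, F = 34, f = 17, h = 5.
Median ≈ 31 + ((45 − 34) / 17) × 5 = 34.2353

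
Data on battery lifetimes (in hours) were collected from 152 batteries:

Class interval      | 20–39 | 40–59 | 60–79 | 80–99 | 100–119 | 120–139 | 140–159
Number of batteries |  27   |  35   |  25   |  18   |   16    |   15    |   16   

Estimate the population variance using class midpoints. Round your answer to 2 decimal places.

Midpoints: 29.5, 49.5, 69.5, 89.5, 109.5, 129.5, 149.5
n = 152, Σfm = 11964, mean = 78.7105
Σfm² = 1175198
Σf(m − x̄)² = Σfm² − (Σfm)²/n = 1175198 − 11964²/152 = 233505.2632
Population variance = 233505.2632 / 152 = 1536.2188

1536.22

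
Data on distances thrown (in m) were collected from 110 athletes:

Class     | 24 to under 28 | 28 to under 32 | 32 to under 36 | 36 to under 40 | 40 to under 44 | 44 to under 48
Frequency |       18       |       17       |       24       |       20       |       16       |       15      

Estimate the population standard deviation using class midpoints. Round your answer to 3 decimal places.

6.499

Midpoints: 26, 30, 34, 38, 42, 46
n = 110, Σfm = 3916, mean = 35.6000
Σfm² = 144056
Σf(m − x̄)² = Σfm² − (Σfm)²/n = 144056 − 3916²/110 = 4646.4000
Population variance = 4646.4000 / 110 = 42.2400
Standard deviation = √42.2400 = 6.4992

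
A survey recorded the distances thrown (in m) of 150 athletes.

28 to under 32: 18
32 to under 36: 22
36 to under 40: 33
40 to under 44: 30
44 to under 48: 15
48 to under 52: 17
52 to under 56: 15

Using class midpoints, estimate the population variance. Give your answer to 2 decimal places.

Midpoints: 30, 34, 38, 42, 46, 50, 54
n = 150, Σfm = 6152, mean = 41.0133
Σfm² = 260184
Σf(m − x̄)² = Σfm² − (Σfm)²/n = 260184 − 6152²/150 = 7869.9733
Population variance = 7869.9733 / 150 = 52.4665

52.47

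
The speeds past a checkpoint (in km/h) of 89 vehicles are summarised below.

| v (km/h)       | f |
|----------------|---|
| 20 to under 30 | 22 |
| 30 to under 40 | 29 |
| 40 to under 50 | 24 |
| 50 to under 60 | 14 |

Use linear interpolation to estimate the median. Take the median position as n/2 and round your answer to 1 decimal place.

Cumulative frequencies: 22, 51, 75, 89
n = 89; position = n/2 = 44.5.
This falls in the class 30 to under 40: L = 30, F = 22, f = 29, h = 10.
Median ≈ 30 + ((44.5 − 22) / 29) × 10 = 37.7586

37.8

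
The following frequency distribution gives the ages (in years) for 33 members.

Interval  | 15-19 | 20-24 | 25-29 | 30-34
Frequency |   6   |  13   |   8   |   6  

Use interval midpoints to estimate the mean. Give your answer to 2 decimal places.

24.12

Midpoints: 17, 22, 27, 32
Σfm = 6×17 + 13×22 + 8×27 + 6×32 = 796
n = Σf = 33
Mean = 796 / 33 = 24.1212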